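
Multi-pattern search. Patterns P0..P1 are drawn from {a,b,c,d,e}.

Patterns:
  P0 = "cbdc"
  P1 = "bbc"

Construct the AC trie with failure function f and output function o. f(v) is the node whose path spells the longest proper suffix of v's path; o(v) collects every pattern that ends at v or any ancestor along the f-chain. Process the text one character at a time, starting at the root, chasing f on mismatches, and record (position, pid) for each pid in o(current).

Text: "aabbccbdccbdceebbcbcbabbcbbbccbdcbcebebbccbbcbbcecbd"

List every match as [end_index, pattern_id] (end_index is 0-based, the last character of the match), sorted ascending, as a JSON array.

Construct AC machine:
Trie (insert patterns):
  n0 'ε': b→5 c→1
  n1 'c': b→2
  n2 'cb': d→3
  n3 'cbd': c→4
  n4 'cbdc': ·  [P0 ends]
  n5 'b': b→6
  n6 'bb': c→7
  n7 'bbc': ·  [P1 ends]

Failure links (BFS by depth):
  fail(1) 'c': from fail(0)=0 chase 'c': 0 ⇒ 0;  out=∅∪out(0)=∅
  fail(5) 'b': from fail(0)=0 chase 'b': 0 ⇒ 0;  out=∅∪out(0)=∅
  fail(2) 'cb': from fail(1)=0 chase 'b': 0 ⇒ 5;  out=∅∪out(5)=∅
  fail(6) 'bb': from fail(5)=0 chase 'b': 0 ⇒ 5;  out=∅∪out(5)=∅
  fail(3) 'cbd': from fail(2)=5 chase 'd': 5→0 ⇒ 0;  out=∅∪out(0)=∅
  fail(7) 'bbc': from fail(6)=5 chase 'c': 5→0 ⇒ 1;  out={1}∪out(1)={1}
  fail(4) 'cbdc': from fail(3)=0 chase 'c': 0 ⇒ 1;  out={0}∪out(1)={0}

Text stream:
i=0 'a': node 0→0
i=1 'a': node 0→0
i=2 'b': node 0→5
i=3 'b': node 5→6
i=4 'c': node 6→7  → match P1@[2:4]
i=5 'c': node 7→1 (fail-walked)
i=6 'b': node 1→2
i=7 'd': node 2→3
i=8 'c': node 3→4  → match P0@[5:8]
i=9 'c': node 4→1 (fail-walked)
i=10 'b': node 1→2
i=11 'd': node 2→3
i=12 'c': node 3→4  → match P0@[9:12]
i=13 'e': node 4→0 (fail-walked)
i=14 'e': node 0→0
i=15 'b': node 0→5
i=16 'b': node 5→6
i=17 'c': node 6→7  → match P1@[15:17]
i=18 'b': node 7→2 (fail-walked)
i=19 'c': node 2→1 (fail-walked)
i=20 'b': node 1→2
i=21 'a': node 2→0 (fail-walked)
i=22 'b': node 0→5
i=23 'b': node 5→6
i=24 'c': node 6→7  → match P1@[22:24]
i=25 'b': node 7→2 (fail-walked)
i=26 'b': node 2→6 (fail-walked)
i=27 'b': node 6→6 (fail-walked)
i=28 'c': node 6→7  → match P1@[26:28]
i=29 'c': node 7→1 (fail-walked)
i=30 'b': node 1→2
i=31 'd': node 2→3
i=32 'c': node 3→4  → match P0@[29:32]
i=33 'b': node 4→2 (fail-walked)
i=34 'c': node 2→1 (fail-walked)
i=35 'e': node 1→0 (fail-walked)
i=36 'b': node 0→5
i=37 'e': node 5→0 (fail-walked)
i=38 'b': node 0→5
i=39 'b': node 5→6
i=40 'c': node 6→7  → match P1@[38:40]
i=41 'c': node 7→1 (fail-walked)
i=42 'b': node 1→2
i=43 'b': node 2→6 (fail-walked)
i=44 'c': node 6→7  → match P1@[42:44]
i=45 'b': node 7→2 (fail-walked)
i=46 'b': node 2→6 (fail-walked)
i=47 'c': node 6→7  → match P1@[45:47]
i=48 'e': node 7→0 (fail-walked)
i=49 'c': node 0→1
i=50 'b': node 1→2
i=51 'd': node 2→3

All matches (sorted): [[4,1],[8,0],[12,0],[17,1],[24,1],[28,1],[32,0],[40,1],[44,1],[47,1]]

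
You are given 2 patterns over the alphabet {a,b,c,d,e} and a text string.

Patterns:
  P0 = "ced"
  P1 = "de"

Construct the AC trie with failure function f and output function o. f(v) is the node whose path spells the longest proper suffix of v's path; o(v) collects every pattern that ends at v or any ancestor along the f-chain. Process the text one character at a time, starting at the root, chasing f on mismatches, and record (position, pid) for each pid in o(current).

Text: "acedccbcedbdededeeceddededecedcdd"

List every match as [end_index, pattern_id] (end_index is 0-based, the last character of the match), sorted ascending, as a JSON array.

Build:
Trie (insert patterns):
  0='ε' goto c→1 d→4
  1='c' goto e→2
  2='ce' goto d→3
  3='ced' goto ·  ←P0
  4='d' goto e→5
  5='de' goto ·  ←P1

Failure links (BFS by depth):
  fail(1) 'c': from fail(0)=0 chase 'c': 0 ⇒ 0;  out=∅∪out(0)=∅
  fail(4) 'd': from fail(0)=0 chase 'd': 0 ⇒ 0;  out=∅∪out(0)=∅
  fail(2) 'ce': from fail(1)=0 chase 'e': 0 ⇒ 0;  out=∅∪out(0)=∅
  fail(5) 'de': from fail(4)=0 chase 'e': 0 ⇒ 0;  out={1}∪out(0)={1}
  fail(3) 'ced': from fail(2)=0 chase 'd': 0 ⇒ 4;  out={0}∪out(4)={0}

Scan:
i=0 'a': node 0→0
i=1 'c': node 0→1
i=2 'e': node 1→2
i=3 'd': node 2→3  emit P0@[1:3]
i=4 'c': node 3→1 (via fail)
i=5 'c': node 1→1 (via fail)
i=6 'b': node 1→0 (via fail)
i=7 'c': node 0→1
i=8 'e': node 1→2
i=9 'd': node 2→3  emit P0@[7:9]
i=10 'b': node 3→0 (via fail)
i=11 'd': node 0→4
i=12 'e': node 4→5  emit P1@[11:12]
i=13 'd': node 5→4 (via fail)
i=14 'e': node 4→5  emit P1@[13:14]
i=15 'd': node 5→4 (via fail)
i=16 'e': node 4→5  emit P1@[15:16]
i=17 'e': node 5→0 (via fail)
i=18 'c': node 0→1
i=19 'e': node 1→2
i=20 'd': node 2→3  emit P0@[18:20]
i=21 'd': node 3→4 (via fail)
i=22 'e': node 4→5  emit P1@[21:22]
i=23 'd': node 5→4 (via fail)
i=24 'e': node 4→5  emit P1@[23:24]
i=25 'd': node 5→4 (via fail)
i=26 'e': node 4→5  emit P1@[25:26]
i=27 'c': node 5→1 (via fail)
i=28 'e': node 1→2
i=29 'd': node 2→3  emit P0@[27:29]
i=30 'c': node 3→1 (via fail)
i=31 'd': node 1→4 (via fail)
i=32 'd': node 4→4 (via fail)

Result: [[3,0],[9,0],[12,1],[14,1],[16,1],[20,0],[22,1],[24,1],[26,1],[29,0]]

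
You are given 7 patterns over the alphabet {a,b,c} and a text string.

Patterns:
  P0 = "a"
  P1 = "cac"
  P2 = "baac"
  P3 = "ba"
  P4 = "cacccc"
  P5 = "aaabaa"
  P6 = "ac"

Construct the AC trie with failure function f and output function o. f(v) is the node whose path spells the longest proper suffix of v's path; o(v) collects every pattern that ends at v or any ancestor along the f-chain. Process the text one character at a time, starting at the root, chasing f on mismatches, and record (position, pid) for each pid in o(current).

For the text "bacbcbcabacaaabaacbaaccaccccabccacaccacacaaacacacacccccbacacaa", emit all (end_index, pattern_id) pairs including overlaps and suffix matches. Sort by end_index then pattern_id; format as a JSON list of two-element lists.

Construct AC machine:
Trie (insert patterns):
  n0 'ε': a→1 b→5 c→2
  n1 'a': a→12 c→17  [P0 ends]
  n2 'c': a→3
  n3 'ca': c→4
  n4 'cac': c→9  [P1 ends]
  n5 'b': a→6
  n6 'ba': a→7  [P3 ends]
  n7 'baa': c→8
  n8 'baac': ·  [P2 ends]
  n9 'cacc': c→10
  n10 'caccc': c→11
  n11 'cacccc': ·  [P4 ends]
  n12 'aa': a→13
  n13 'aaa': b→14
  n14 'aaab': a→15
  n15 'aaaba': a→16
  n16 'aaabaa': ·  [P5 ends]
  n17 'ac': ·  [P6 ends]

Failure links (BFS by depth):
  n1('a'): parent n0 fail=0; on 'a' 0 → fail=0;  out {0}∪∅={0}
  n2('c'): parent n0 fail=0; on 'c' 0 → fail=0;  out ∅∪∅=∅
  n5('b'): parent n0 fail=0; on 'b' 0 → fail=0;  out ∅∪∅=∅
  n3('ca'): parent n2 fail=0; on 'a' 0 → fail=1;  out ∅∪{0}={0}
  n6('ba'): parent n5 fail=0; on 'a' 0 → fail=1;  out {3}∪{0}={0,3}
  n12('aa'): parent n1 fail=0; on 'a' 0 → fail=1;  out ∅∪{0}={0}
  n17('ac'): parent n1 fail=0; on 'c' 0 → fail=2;  out {6}∪∅={6}
  n4('cac'): parent n3 fail=1; on 'c' 1 → fail=17;  out {1}∪{6}={1,6}
  n7('baa'): parent n6 fail=1; on 'a' 1 → fail=12;  out ∅∪{0}={0}
  n13('aaa'): parent n12 fail=1; on 'a' 1 → fail=12;  out ∅∪{0}={0}
  n8('baac'): parent n7 fail=12; on 'c' 12→1 → fail=17;  out {2}∪{6}={2,6}
  n9('cacc'): parent n4 fail=17; on 'c' 17→2→0 → fail=2;  out ∅∪∅=∅
  n14('aaab'): parent n13 fail=12; on 'b' 12→1→0 → fail=5;  out ∅∪∅=∅
  n10('caccc'): parent n9 fail=2; on 'c' 2→0 → fail=2;  out ∅∪∅=∅
  n15('aaaba'): parent n14 fail=5; on 'a' 5 → fail=6;  out ∅∪{0,3}={0,3}
  n11('cacccc'): parent n10 fail=2; on 'c' 2→0 → fail=2;  out {4}∪∅={4}
  n16('aaabaa'): parent n15 fail=6; on 'a' 6 → fail=7;  out {5}∪{0}={0,5}

Scan:
i=0 'b': node 0→5
i=1 'a': node 5→6  ** P0@[1:1],P3@[0:1]
i=2 'c': node 6→17 ·f  ** P6@[1:2]
i=3 'b': node 17→5 ·f
i=4 'c': node 5→2 ·f
i=5 'b': node 2→5 ·f
i=6 'c': node 5→2 ·f
i=7 'a': node 2→3  ** P0@[7:7]
i=8 'b': node 3→5 ·f
i=9 'a': node 5→6  ** P0@[9:9],P3@[8:9]
i=10 'c': node 6→17 ·f  ** P6@[9:10]
i=11 'a': node 17→3 ·f  ** P0@[11:11]
i=12 'a': node 3→12 ·f  ** P0@[12:12]
i=13 'a': node 12→13  ** P0@[13:13]
i=14 'b': node 13→14
i=15 'a': node 14→15  ** P0@[15:15],P3@[14:15]
i=16 'a': node 15→16  ** P0@[16:16],P5@[11:16]
i=17 'c': node 16→8 ·f  ** P2@[14:17],P6@[16:17]
i=18 'b': node 8→5 ·f
i=19 'a': node 5→6  ** P0@[19:19],P3@[18:19]
i=20 'a': node 6→7  ** P0@[20:20]
i=21 'c': node 7→8  ** P2@[18:21],P6@[20:21]
i=22 'c': node 8→2 ·f
i=23 'a': node 2→3  ** P0@[23:23]
i=24 'c': node 3→4  ** P1@[22:24],P6@[23:24]
i=25 'c': node 4→9
i=26 'c': node 9→10
i=27 'c': node 10→11  ** P4@[22:27]
i=28 'a': node 11→3 ·f  ** P0@[28:28]
i=29 'b': node 3→5 ·f
i=30 'c': node 5→2 ·f
i=31 'c': node 2→2 ·f
i=32 'a': node 2→3  ** P0@[32:32]
i=33 'c': node 3→4  ** P1@[31:33],P6@[32:33]
i=34 'a': node 4→3 ·f  ** P0@[34:34]
i=35 'c': node 3→4  ** P1@[33:35],P6@[34:35]
i=36 'c': node 4→9
i=37 'a': node 9→3 ·f  ** P0@[37:37]
i=38 'c': node 3→4  ** P1@[36:38],P6@[37:38]
i=39 'a': node 4→3 ·f  ** P0@[39:39]
i=40 'c': node 3→4  ** P1@[38:40],P6@[39:40]
i=41 'a': node 4→3 ·f  ** P0@[41:41]
i=42 'a': node 3→12 ·f  ** P0@[42:42]
i=43 'a': node 12→13  ** P0@[43:43]
i=44 'c': node 13→17 ·f  ** P6@[43:44]
i=45 'a': node 17→3 ·f  ** P0@[45:45]
i=46 'c': node 3→4  ** P1@[44:46],P6@[45:46]
i=47 'a': node 4→3 ·f  ** P0@[47:47]
i=48 'c': node 3→4  ** P1@[46:48],P6@[47:48]
i=49 'a': node 4→3 ·f  ** P0@[49:49]
i=50 'c': node 3→4  ** P1@[48:50],P6@[49:50]
i=51 'c': node 4→9
i=52 'c': node 9→10
i=53 'c': node 10→11  ** P4@[48:53]
i=54 'c': node 11→2 ·f
i=55 'b': node 2→5 ·f
i=56 'a': node 5→6  ** P0@[56:56],P3@[55:56]
i=57 'c': node 6→17 ·f  ** P6@[56:57]
i=58 'a': node 17→3 ·f  ** P0@[58:58]
i=59 'c': node 3→4  ** P1@[57:59],P6@[58:59]
i=60 'a': node 4→3 ·f  ** P0@[60:60]
i=61 'a': node 3→12 ·f  ** P0@[61:61]

All matches (sorted): [[1,0],[1,3],[2,6],[7,0],[9,0],[9,3],[10,6],[11,0],[12,0],[13,0],[15,0],[15,3],[16,0],[16,5],[17,2],[17,6],[19,0],[19,3],[20,0],[21,2],[21,6],[23,0],[24,1],[24,6],[27,4],[28,0],[32,0],[33,1],[33,6],[34,0],[35,1],[35,6],[37,0],[38,1],[38,6],[39,0],[40,1],[40,6],[41,0],[42,0],[43,0],[44,6],[45,0],[46,1],[46,6],[47,0],[48,1],[48,6],[49,0],[50,1],[50,6],[53,4],[56,0],[56,3],[57,6],[58,0],[59,1],[59,6],[60,0],[61,0]]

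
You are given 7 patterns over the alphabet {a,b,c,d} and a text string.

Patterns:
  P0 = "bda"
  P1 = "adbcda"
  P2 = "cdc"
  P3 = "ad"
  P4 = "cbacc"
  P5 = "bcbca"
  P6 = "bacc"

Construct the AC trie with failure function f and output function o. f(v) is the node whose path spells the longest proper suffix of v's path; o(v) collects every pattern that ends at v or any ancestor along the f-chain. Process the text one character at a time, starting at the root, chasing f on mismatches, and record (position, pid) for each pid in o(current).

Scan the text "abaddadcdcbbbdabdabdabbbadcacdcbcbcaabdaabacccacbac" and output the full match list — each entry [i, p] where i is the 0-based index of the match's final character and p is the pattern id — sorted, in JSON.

Construct AC machine:
Trie (insert patterns):
  0='ε' goto a→4 b→1 c→10
  1='b' goto a→21 c→17 d→2
  2='bd' goto a→3
  3='bda' goto ·  [P0 ends]
  4='a' goto d→5
  5='ad' goto b→6  [P3 ends]
  6='adb' goto c→7
  7='adbc' goto d→8
  8='adbcd' goto a→9
  9='adbcda' goto ·  [P1 ends]
  10='c' goto b→13 d→11
  11='cd' goto c→12
  12='cdc' goto ·  [P2 ends]
  13='cb' goto a→14
  14='cba' goto c→15
  15='cbac' goto c→16
  16='cbacc' goto ·  [P4 ends]
  17='bc' goto b→18
  18='bcb' goto c→19
  19='bcbc' goto a→20
  20='bcbca' goto ·  [P5 ends]
  21='ba' goto c→22
  22='bac' goto c→23
  23='bacc' goto ·  [P6 ends]

BFS fail/out derivation:
  fail(1) 'b': from fail(0)=0 chase 'b': 0 ⇒ 0;  out=∅∪out(0)=∅
  fail(4) 'a': from fail(0)=0 chase 'a': 0 ⇒ 0;  out=∅∪out(0)=∅
  fail(10) 'c': from fail(0)=0 chase 'c': 0 ⇒ 0;  out=∅∪out(0)=∅
  fail(2) 'bd': from fail(1)=0 chase 'd': 0 ⇒ 0;  out=∅∪out(0)=∅
  fail(5) 'ad': from fail(4)=0 chase 'd': 0 ⇒ 0;  out={3}∪out(0)={3}
  fail(11) 'cd': from fail(10)=0 chase 'd': 0 ⇒ 0;  out=∅∪out(0)=∅
  fail(13) 'cb': from fail(10)=0 chase 'b': 0 ⇒ 1;  out=∅∪out(1)=∅
  fail(17) 'bc': from fail(1)=0 chase 'c': 0 ⇒ 10;  out=∅∪out(10)=∅
  fail(21) 'ba': from fail(1)=0 chase 'a': 0 ⇒ 4;  out=∅∪out(4)=∅
  fail(3) 'bda': from fail(2)=0 chase 'a': 0 ⇒ 4;  out={0}∪out(4)={0}
  fail(6) 'adb': from fail(5)=0 chase 'b': 0 ⇒ 1;  out=∅∪out(1)=∅
  fail(12) 'cdc': from fail(11)=0 chase 'c': 0 ⇒ 10;  out={2}∪out(10)={2}
  fail(14) 'cba': from fail(13)=1 chase 'a': 1 ⇒ 21;  out=∅∪out(21)=∅
  fail(18) 'bcb': from fail(17)=10 chase 'b': 10 ⇒ 13;  out=∅∪out(13)=∅
  fail(22) 'bac': from fail(21)=4 chase 'c': 4→0 ⇒ 10;  out=∅∪out(10)=∅
  fail(7) 'adbc': from fail(6)=1 chase 'c': 1 ⇒ 17;  out=∅∪out(17)=∅
  fail(15) 'cbac': from fail(14)=21 chase 'c': 21 ⇒ 22;  out=∅∪out(22)=∅
  fail(19) 'bcbc': from fail(18)=13 chase 'c': 13→1 ⇒ 17;  out=∅∪out(17)=∅
  fail(23) 'bacc': from fail(22)=10 chase 'c': 10→0 ⇒ 10;  out={6}∪out(10)={6}
  fail(8) 'adbcd': from fail(7)=17 chase 'd': 17→10 ⇒ 11;  out=∅∪out(11)=∅
  fail(16) 'cbacc': from fail(15)=22 chase 'c': 22 ⇒ 23;  out={4}∪out(23)={4,6}
  fail(20) 'bcbca': from fail(19)=17 chase 'a': 17→10→0 ⇒ 4;  out={5}∪out(4)={5}
  fail(9) 'adbcda': from fail(8)=11 chase 'a': 11→0 ⇒ 4;  out={1}∪out(4)={1}

Run:
[0] read 'a'  n0⇒n4
[1] read 'b'  n4⇒n1 ·f
[2] read 'a'  n1⇒n21
[3] read 'd'  n21⇒n5 ·f  → match P3@[2:3]
[4] read 'd'  n5⇒n0 ·f
[5] read 'a'  n0⇒n4
[6] read 'd'  n4⇒n5  → match P3@[5:6]
[7] read 'c'  n5⇒n10 ·f
[8] read 'd'  n10⇒n11
[9] read 'c'  n11⇒n12  → match P2@[7:9]
[10] read 'b'  n12⇒n13 ·f
[11] read 'b'  n13⇒n1 ·f
[12] read 'b'  n1⇒n1 ·f
[13] read 'd'  n1⇒n2
[14] read 'a'  n2⇒n3  → match P0@[12:14]
[15] read 'b'  n3⇒n1 ·f
[16] read 'd'  n1⇒n2
[17] read 'a'  n2⇒n3  → match P0@[15:17]
[18] read 'b'  n3⇒n1 ·f
[19] read 'd'  n1⇒n2
[20] read 'a'  n2⇒n3  → match P0@[18:20]
[21] read 'b'  n3⇒n1 ·f
[22] read 'b'  n1⇒n1 ·f
[23] read 'b'  n1⇒n1 ·f
[24] read 'a'  n1⇒n21
[25] read 'd'  n21⇒n5 ·f  → match P3@[24:25]
[26] read 'c'  n5⇒n10 ·f
[27] read 'a'  n10⇒n4 ·f
[28] read 'c'  n4⇒n10 ·f
[29] read 'd'  n10⇒n11
[30] read 'c'  n11⇒n12  → match P2@[28:30]
[31] read 'b'  n12⇒n13 ·f
[32] read 'c'  n13⇒n17 ·f
[33] read 'b'  n17⇒n18
[34] read 'c'  n18⇒n19
[35] read 'a'  n19⇒n20  → match P5@[31:35]
[36] read 'a'  n20⇒n4 ·f
[37] read 'b'  n4⇒n1 ·f
[38] read 'd'  n1⇒n2
[39] read 'a'  n2⇒n3  → match P0@[37:39]
[40] read 'a'  n3⇒n4 ·f
[41] read 'b'  n4⇒n1 ·f
[42] read 'a'  n1⇒n21
[43] read 'c'  n21⇒n22
[44] read 'c'  n22⇒n23  → match P6@[41:44]
[45] read 'c'  n23⇒n10 ·f
[46] read 'a'  n10⇒n4 ·f
[47] read 'c'  n4⇒n10 ·f
[48] read 'b'  n10⇒n13
[49] read 'a'  n13⇒n14
[50] read 'c'  n14⇒n15

All matches (sorted): [[3,3],[6,3],[9,2],[14,0],[17,0],[20,0],[25,3],[30,2],[35,5],[39,0],[44,6]]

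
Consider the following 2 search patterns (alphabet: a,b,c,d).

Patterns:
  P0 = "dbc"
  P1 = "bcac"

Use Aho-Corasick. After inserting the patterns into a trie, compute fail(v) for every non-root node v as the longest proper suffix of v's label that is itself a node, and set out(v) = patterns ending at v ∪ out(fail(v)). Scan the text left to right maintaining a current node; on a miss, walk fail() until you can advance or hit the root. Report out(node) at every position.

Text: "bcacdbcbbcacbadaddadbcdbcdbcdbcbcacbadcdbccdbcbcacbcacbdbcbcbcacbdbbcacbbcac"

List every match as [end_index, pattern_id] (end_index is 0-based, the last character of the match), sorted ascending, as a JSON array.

Build:
Trie nodes:
  n0 'ε': b→4 d→1
  n1 'd': b→2
  n2 'db': c→3
  n3 'dbc': ·  ←P0
  n4 'b': c→5
  n5 'bc': a→6
  n6 'bca': c→7
  n7 'bcac': ·  ←P1

BFS fail/out derivation:
  fail(1) 'd': from fail(0)=0 chase 'd': 0 ⇒ 0;  out=∅∪out(0)=∅
  fail(4) 'b': from fail(0)=0 chase 'b': 0 ⇒ 0;  out=∅∪out(0)=∅
  fail(2) 'db': from fail(1)=0 chase 'b': 0 ⇒ 4;  out=∅∪out(4)=∅
  fail(5) 'bc': from fail(4)=0 chase 'c': 0 ⇒ 0;  out=∅∪out(0)=∅
  fail(3) 'dbc': from fail(2)=4 chase 'c': 4 ⇒ 5;  out={0}∪out(5)={0}
  fail(6) 'bca': from fail(5)=0 chase 'a': 0 ⇒ 0;  out=∅∪out(0)=∅
  fail(7) 'bcac': from fail(6)=0 chase 'c': 0 ⇒ 0;  out={1}∪out(0)={1}

Text stream:
pos 0 'b': at 4
pos 1 'c': at 5
pos 2 'a': at 6
pos 3 'c': at 7  → match P1@[0:3]
pos 4 'd': at 1 ·f
pos 5 'b': at 2
pos 6 'c': at 3  → match P0@[4:6]
pos 7 'b': at 4 ·f
pos 8 'b': at 4 ·f
pos 9 'c': at 5
pos 10 'a': at 6
pos 11 'c': at 7  → match P1@[8:11]
pos 12 'b': at 4 ·f
pos 13 'a': at 0 ·f
pos 14 'd': at 1
pos 15 'a': at 0 ·f
pos 16 'd': at 1
pos 17 'd': at 1 ·f
pos 18 'a': at 0 ·f
pos 19 'd': at 1
pos 20 'b': at 2
pos 21 'c': at 3  → match P0@[19:21]
pos 22 'd': at 1 ·f
pos 23 'b': at 2
pos 24 'c': at 3  → match P0@[22:24]
pos 25 'd': at 1 ·f
pos 26 'b': at 2
pos 27 'c': at 3  → match P0@[25:27]
pos 28 'd': at 1 ·f
pos 29 'b': at 2
pos 30 'c': at 3  → match P0@[28:30]
pos 31 'b': at 4 ·f
pos 32 'c': at 5
pos 33 'a': at 6
pos 34 'c': at 7  → match P1@[31:34]
pos 35 'b': at 4 ·f
pos 36 'a': at 0 ·f
pos 37 'd': at 1
pos 38 'c': at 0 ·f
pos 39 'd': at 1
pos 40 'b': at 2
pos 41 'c': at 3  → match P0@[39:41]
pos 42 'c': at 0 ·f
pos 43 'd': at 1
pos 44 'b': at 2
pos 45 'c': at 3  → match P0@[43:45]
pos 46 'b': at 4 ·f
pos 47 'c': at 5
pos 48 'a': at 6
pos 49 'c': at 7  → match P1@[46:49]
pos 50 'b': at 4 ·f
pos 51 'c': at 5
pos 52 'a': at 6
pos 53 'c': at 7  → match P1@[50:53]
pos 54 'b': at 4 ·f
pos 55 'd': at 1 ·f
pos 56 'b': at 2
pos 57 'c': at 3  → match P0@[55:57]
pos 58 'b': at 4 ·f
pos 59 'c': at 5
pos 60 'b': at 4 ·f
pos 61 'c': at 5
pos 62 'a': at 6
pos 63 'c': at 7  → match P1@[60:63]
pos 64 'b': at 4 ·f
pos 65 'd': at 1 ·f
pos 66 'b': at 2
pos 67 'b': at 4 ·f
pos 68 'c': at 5
pos 69 'a': at 6
pos 70 'c': at 7  → match P1@[67:70]
pos 71 'b': at 4 ·f
pos 72 'b': at 4 ·f
pos 73 'c': at 5
pos 74 'a': at 6
pos 75 'c': at 7  → match P1@[72:75]

All matches (sorted): [[3,1],[6,0],[11,1],[21,0],[24,0],[27,0],[30,0],[34,1],[41,0],[45,0],[49,1],[53,1],[57,0],[63,1],[70,1],[75,1]]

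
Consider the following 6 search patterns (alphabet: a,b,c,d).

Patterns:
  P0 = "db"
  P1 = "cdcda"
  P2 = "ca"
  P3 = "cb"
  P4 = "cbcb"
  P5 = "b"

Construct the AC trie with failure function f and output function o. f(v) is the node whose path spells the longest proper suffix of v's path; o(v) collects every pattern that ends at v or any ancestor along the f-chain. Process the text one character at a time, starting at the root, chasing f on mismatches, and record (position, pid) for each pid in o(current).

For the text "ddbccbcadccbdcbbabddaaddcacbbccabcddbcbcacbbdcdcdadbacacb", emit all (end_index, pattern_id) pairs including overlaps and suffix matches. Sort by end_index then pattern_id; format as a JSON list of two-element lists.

Build:
Trie nodes:
  0='ε' goto b→12 c→3 d→1
  1='d' goto b→2
  2='db' goto ·  ←P0
  3='c' goto a→8 b→9 d→4
  4='cd' goto c→5
  5='cdc' goto d→6
  6='cdcd' goto a→7
  7='cdcda' goto ·  ←P1
  8='ca' goto ·  ←P2
  9='cb' goto c→10  ←P3
  10='cbc' goto b→11
  11='cbcb' goto ·  ←P4
  12='b' goto ·  ←P5

Failure links (BFS by depth):
  n1('d'): parent n0 fail=0; on 'd' 0 → fail=0;  out ∅∪∅=∅
  n3('c'): parent n0 fail=0; on 'c' 0 → fail=0;  out ∅∪∅=∅
  n12('b'): parent n0 fail=0; on 'b' 0 → fail=0;  out {5}∪∅={5}
  n2('db'): parent n1 fail=0; on 'b' 0 → fail=12;  out {0}∪{5}={0,5}
  n4('cd'): parent n3 fail=0; on 'd' 0 → fail=1;  out ∅∪∅=∅
  n8('ca'): parent n3 fail=0; on 'a' 0 → fail=0;  out {2}∪∅={2}
  n9('cb'): parent n3 fail=0; on 'b' 0 → fail=12;  out {3}∪{5}={3,5}
  n5('cdc'): parent n4 fail=1; on 'c' 1→0 → fail=3;  out ∅∪∅=∅
  n10('cbc'): parent n9 fail=12; on 'c' 12→0 → fail=3;  out ∅∪∅=∅
  n6('cdcd'): parent n5 fail=3; on 'd' 3 → fail=4;  out ∅∪∅=∅
  n11('cbcb'): parent n10 fail=3; on 'b' 3 → fail=9;  out {4}∪{3,5}={3,4,5}
  n7('cdcda'): parent n6 fail=4; on 'a' 4→1→0 → fail=0;  out {1}∪∅={1}

Scan:
[0] read 'd'  n0⇒n1
[1] read 'd'  n1⇒n1 (fail-walked)
[2] read 'b'  n1⇒n2  ** P0@[1:2],P5@[2:2]
[3] read 'c'  n2⇒n3 (fail-walked)
[4] read 'c'  n3⇒n3 (fail-walked)
[5] read 'b'  n3⇒n9  ** P3@[4:5],P5@[5:5]
[6] read 'c'  n9⇒n10
[7] read 'a'  n10⇒n8 (fail-walked)  ** P2@[6:7]
[8] read 'd'  n8⇒n1 (fail-walked)
[9] read 'c'  n1⇒n3 (fail-walked)
[10] read 'c'  n3⇒n3 (fail-walked)
[11] read 'b'  n3⇒n9  ** P3@[10:11],P5@[11:11]
[12] read 'd'  n9⇒n1 (fail-walked)
[13] read 'c'  n1⇒n3 (fail-walked)
[14] read 'b'  n3⇒n9  ** P3@[13:14],P5@[14:14]
[15] read 'b'  n9⇒n12 (fail-walked)  ** P5@[15:15]
[16] read 'a'  n12⇒n0 (fail-walked)
[17] read 'b'  n0⇒n12  ** P5@[17:17]
[18] read 'd'  n12⇒n1 (fail-walked)
[19] read 'd'  n1⇒n1 (fail-walked)
[20] read 'a'  n1⇒n0 (fail-walked)
[21] read 'a'  n0⇒n0
[22] read 'd'  n0⇒n1
[23] read 'd'  n1⇒n1 (fail-walked)
[24] read 'c'  n1⇒n3 (fail-walked)
[25] read 'a'  n3⇒n8  ** P2@[24:25]
[26] read 'c'  n8⇒n3 (fail-walked)
[27] read 'b'  n3⇒n9  ** P3@[26:27],P5@[27:27]
[28] read 'b'  n9⇒n12 (fail-walked)  ** P5@[28:28]
[29] read 'c'  n12⇒n3 (fail-walked)
[30] read 'c'  n3⇒n3 (fail-walked)
[31] read 'a'  n3⇒n8  ** P2@[30:31]
[32] read 'b'  n8⇒n12 (fail-walked)  ** P5@[32:32]
[33] read 'c'  n12⇒n3 (fail-walked)
[34] read 'd'  n3⇒n4
[35] read 'd'  n4⇒n1 (fail-walked)
[36] read 'b'  n1⇒n2  ** P0@[35:36],P5@[36:36]
[37] read 'c'  n2⇒n3 (fail-walked)
[38] read 'b'  n3⇒n9  ** P3@[37:38],P5@[38:38]
[39] read 'c'  n9⇒n10
[40] read 'a'  n10⇒n8 (fail-walked)  ** P2@[39:40]
[41] read 'c'  n8⇒n3 (fail-walked)
[42] read 'b'  n3⇒n9  ** P3@[41:42],P5@[42:42]
[43] read 'b'  n9⇒n12 (fail-walked)  ** P5@[43:43]
[44] read 'd'  n12⇒n1 (fail-walked)
[45] read 'c'  n1⇒n3 (fail-walked)
[46] read 'd'  n3⇒n4
[47] read 'c'  n4⇒n5
[48] read 'd'  n5⇒n6
[49] read 'a'  n6⇒n7  ** P1@[45:49]
[50] read 'd'  n7⇒n1 (fail-walked)
[51] read 'b'  n1⇒n2  ** P0@[50:51],P5@[51:51]
[52] read 'a'  n2⇒n0 (fail-walked)
[53] read 'c'  n0⇒n3
[54] read 'a'  n3⇒n8  ** P2@[53:54]
[55] read 'c'  n8⇒n3 (fail-walked)
[56] read 'b'  n3⇒n9  ** P3@[55:56],P5@[56:56]

All matches (sorted): [[2,0],[2,5],[5,3],[5,5],[7,2],[11,3],[11,5],[14,3],[14,5],[15,5],[17,5],[25,2],[27,3],[27,5],[28,5],[31,2],[32,5],[36,0],[36,5],[38,3],[38,5],[40,2],[42,3],[42,5],[43,5],[49,1],[51,0],[51,5],[54,2],[56,3],[56,5]]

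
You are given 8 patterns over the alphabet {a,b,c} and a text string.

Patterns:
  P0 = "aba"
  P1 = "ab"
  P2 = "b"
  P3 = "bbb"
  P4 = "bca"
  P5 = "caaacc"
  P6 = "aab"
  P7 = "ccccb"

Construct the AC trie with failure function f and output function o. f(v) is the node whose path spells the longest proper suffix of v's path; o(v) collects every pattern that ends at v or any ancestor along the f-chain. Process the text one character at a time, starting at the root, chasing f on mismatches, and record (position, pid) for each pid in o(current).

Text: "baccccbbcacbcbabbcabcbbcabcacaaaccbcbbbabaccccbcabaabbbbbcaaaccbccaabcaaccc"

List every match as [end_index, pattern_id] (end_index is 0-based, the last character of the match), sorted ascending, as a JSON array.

Construct AC machine:
Trie (insert patterns):
  0='ε' goto a→1 b→4 c→9
  1='a' goto a→15 b→2
  2='ab' goto a→3  [P1 ends]
  3='aba' goto ·  [P0 ends]
  4='b' goto b→5 c→7  [P2 ends]
  5='bb' goto b→6
  6='bbb' goto ·  [P3 ends]
  7='bc' goto a→8
  8='bca' goto ·  [P4 ends]
  9='c' goto a→10 c→17
  10='ca' goto a→11
  11='caa' goto a→12
  12='caaa' goto c→13
  13='caaac' goto c→14
  14='caaacc' goto ·  [P5 ends]
  15='aa' goto b→16
  16='aab' goto ·  [P6 ends]
  17='cc' goto c→18
  18='ccc' goto c→19
  19='cccc' goto b→20
  20='ccccb' goto ·  [P7 ends]

Failure links (BFS by depth):
  fail(1) 'a': from fail(0)=0 chase 'a': 0 ⇒ 0;  out=∅∪out(0)=∅
  fail(4) 'b': from fail(0)=0 chase 'b': 0 ⇒ 0;  out={2}∪out(0)={2}
  fail(9) 'c': from fail(0)=0 chase 'c': 0 ⇒ 0;  out=∅∪out(0)=∅
  fail(2) 'ab': from fail(1)=0 chase 'b': 0 ⇒ 4;  out={1}∪out(4)={1,2}
  fail(5) 'bb': from fail(4)=0 chase 'b': 0 ⇒ 4;  out=∅∪out(4)={2}
  fail(7) 'bc': from fail(4)=0 chase 'c': 0 ⇒ 9;  out=∅∪out(9)=∅
  fail(10) 'ca': from fail(9)=0 chase 'a': 0 ⇒ 1;  out=∅∪out(1)=∅
  fail(15) 'aa': from fail(1)=0 chase 'a': 0 ⇒ 1;  out=∅∪out(1)=∅
  fail(17) 'cc': from fail(9)=0 chase 'c': 0 ⇒ 9;  out=∅∪out(9)=∅
  fail(3) 'aba': from fail(2)=4 chase 'a': 4→0 ⇒ 1;  out={0}∪out(1)={0}
  fail(6) 'bbb': from fail(5)=4 chase 'b': 4 ⇒ 5;  out={3}∪out(5)={2,3}
  fail(8) 'bca': from fail(7)=9 chase 'a': 9 ⇒ 10;  out={4}∪out(10)={4}
  fail(11) 'caa': from fail(10)=1 chase 'a': 1 ⇒ 15;  out=∅∪out(15)=∅
  fail(16) 'aab': from fail(15)=1 chase 'b': 1 ⇒ 2;  out={6}∪out(2)={1,2,6}
  fail(18) 'ccc': from fail(17)=9 chase 'c': 9 ⇒ 17;  out=∅∪out(17)=∅
  fail(12) 'caaa': from fail(11)=15 chase 'a': 15→1 ⇒ 15;  out=∅∪out(15)=∅
  fail(19) 'cccc': from fail(18)=17 chase 'c': 17 ⇒ 18;  out=∅∪out(18)=∅
  fail(13) 'caaac': from fail(12)=15 chase 'c': 15→1→0 ⇒ 9;  out=∅∪out(9)=∅
  fail(20) 'ccccb': from fail(19)=18 chase 'b': 18→17→9→0 ⇒ 4;  out={7}∪out(4)={2,7}
  fail(14) 'caaacc': from fail(13)=9 chase 'c': 9 ⇒ 17;  out={5}∪out(17)={5}

Run:
[0] read 'b'  n0⇒n4  → match P2@[0:0]
[1] read 'a'  n4⇒n1 ·f
[2] read 'c'  n1⇒n9 ·f
[3] read 'c'  n9⇒n17
[4] read 'c'  n17⇒n18
[5] read 'c'  n18⇒n19
[6] read 'b'  n19⇒n20  → match P2@[6:6],P7@[2:6]
[7] read 'b'  n20⇒n5 ·f  → match P2@[7:7]
[8] read 'c'  n5⇒n7 ·f
[9] read 'a'  n7⇒n8  → match P4@[7:9]
[10] read 'c'  n8⇒n9 ·f
[11] read 'b'  n9⇒n4 ·f  → match P2@[11:11]
[12] read 'c'  n4⇒n7
[13] read 'b'  n7⇒n4 ·f  → match P2@[13:13]
[14] read 'a'  n4⇒n1 ·f
[15] read 'b'  n1⇒n2  → match P1@[14:15],P2@[15:15]
[16] read 'b'  n2⇒n5 ·f  → match P2@[16:16]
[17] read 'c'  n5⇒n7 ·f
[18] read 'a'  n7⇒n8  → match P4@[16:18]
[19] read 'b'  n8⇒n2 ·f  → match P1@[18:19],P2@[19:19]
[20] read 'c'  n2⇒n7 ·f
[21] read 'b'  n7⇒n4 ·f  → match P2@[21:21]
[22] read 'b'  n4⇒n5  → match P2@[22:22]
[23] read 'c'  n5⇒n7 ·f
[24] read 'a'  n7⇒n8  → match P4@[22:24]
[25] read 'b'  n8⇒n2 ·f  → match P1@[24:25],P2@[25:25]
[26] read 'c'  n2⇒n7 ·f
[27] read 'a'  n7⇒n8  → match P4@[25:27]
[28] read 'c'  n8⇒n9 ·f
[29] read 'a'  n9⇒n10
[30] read 'a'  n10⇒n11
[31] read 'a'  n11⇒n12
[32] read 'c'  n12⇒n13
[33] read 'c'  n13⇒n14  → match P5@[28:33]
[34] read 'b'  n14⇒n4 ·f  → match P2@[34:34]
[35] read 'c'  n4⇒n7
[36] read 'b'  n7⇒n4 ·f  → match P2@[36:36]
[37] read 'b'  n4⇒n5  → match P2@[37:37]
[38] read 'b'  n5⇒n6  → match P2@[38:38],P3@[36:38]
[39] read 'a'  n6⇒n1 ·f
[40] read 'b'  n1⇒n2  → match P1@[39:40],P2@[40:40]
[41] read 'a'  n2⇒n3  → match P0@[39:41]
[42] read 'c'  n3⇒n9 ·f
[43] read 'c'  n9⇒n17
[44] read 'c'  n17⇒n18
[45] read 'c'  n18⇒n19
[46] read 'b'  n19⇒n20  → match P2@[46:46],P7@[42:46]
[47] read 'c'  n20⇒n7 ·f
[48] read 'a'  n7⇒n8  → match P4@[46:48]
[49] read 'b'  n8⇒n2 ·f  → match P1@[48:49],P2@[49:49]
[50] read 'a'  n2⇒n3  → match P0@[48:50]
[51] read 'a'  n3⇒n15 ·f
[52] read 'b'  n15⇒n16  → match P1@[51:52],P2@[52:52],P6@[50:52]
[53] read 'b'  n16⇒n5 ·f  → match P2@[53:53]
[54] read 'b'  n5⇒n6  → match P2@[54:54],P3@[52:54]
[55] read 'b'  n6⇒n6 ·f  → match P2@[55:55],P3@[53:55]
[56] read 'b'  n6⇒n6 ·f  → match P2@[56:56],P3@[54:56]
[57] read 'c'  n6⇒n7 ·f
[58] read 'a'  n7⇒n8  → match P4@[56:58]
[59] read 'a'  n8⇒n11 ·f
[60] read 'a'  n11⇒n12
[61] read 'c'  n12⇒n13
[62] read 'c'  n13⇒n14  → match P5@[57:62]
[63] read 'b'  n14⇒n4 ·f  → match P2@[63:63]
[64] read 'c'  n4⇒n7
[65] read 'c'  n7⇒n17 ·f
[66] read 'a'  n17⇒n10 ·f
[67] read 'a'  n10⇒n11
[68] read 'b'  n11⇒n16 ·f  → match P1@[67:68],P2@[68:68],P6@[66:68]
[69] read 'c'  n16⇒n7 ·f
[70] read 'a'  n7⇒n8  → match P4@[68:70]
[71] read 'a'  n8⇒n11 ·f
[72] read 'c'  n11⇒n9 ·f
[73] read 'c'  n9⇒n17
[74] read 'c'  n17⇒n18

All matches (sorted): [[0,2],[6,2],[6,7],[7,2],[9,4],[11,2],[13,2],[15,1],[15,2],[16,2],[18,4],[19,1],[19,2],[21,2],[22,2],[24,4],[25,1],[25,2],[27,4],[33,5],[34,2],[36,2],[37,2],[38,2],[38,3],[40,1],[40,2],[41,0],[46,2],[46,7],[48,4],[49,1],[49,2],[50,0],[52,1],[52,2],[52,6],[53,2],[54,2],[54,3],[55,2],[55,3],[56,2],[56,3],[58,4],[62,5],[63,2],[68,1],[68,2],[68,6],[70,4]]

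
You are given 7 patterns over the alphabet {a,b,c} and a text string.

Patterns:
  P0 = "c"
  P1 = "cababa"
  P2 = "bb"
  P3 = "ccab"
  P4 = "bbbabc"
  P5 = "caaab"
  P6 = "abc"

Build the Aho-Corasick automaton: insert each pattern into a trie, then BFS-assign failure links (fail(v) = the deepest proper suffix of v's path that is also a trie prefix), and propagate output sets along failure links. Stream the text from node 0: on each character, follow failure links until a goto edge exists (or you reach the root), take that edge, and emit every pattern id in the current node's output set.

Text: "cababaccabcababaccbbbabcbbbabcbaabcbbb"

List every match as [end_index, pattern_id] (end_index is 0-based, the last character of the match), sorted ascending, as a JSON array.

Build:
Trie nodes:
  n0 'ε': a→19 b→7 c→1
  n1 'c': a→2 c→9  ←P0
  n2 'ca': a→16 b→3
  n3 'cab': a→4
  n4 'caba': b→5
  n5 'cabab': a→6
  n6 'cababa': ·  ←P1
  n7 'b': b→8
  n8 'bb': b→12  ←P2
  n9 'cc': a→10
  n10 'cca': b→11
  n11 'ccab': ·  ←P3
  n12 'bbb': a→13
  n13 'bbba': b→14
  n14 'bbbab': c→15
  n15 'bbbabc': ·  ←P4
  n16 'caa': a→17
  n17 'caaa': b→18
  n18 'caaab': ·  ←P5
  n19 'a': b→20
  n20 'ab': c→21
  n21 'abc': ·  ←P6

BFS fail/out derivation:
  n1('c'): parent n0 fail=0; on 'c' 0 → fail=0;  out {0}∪∅={0}
  n7('b'): parent n0 fail=0; on 'b' 0 → fail=0;  out ∅∪∅=∅
  n19('a'): parent n0 fail=0; on 'a' 0 → fail=0;  out ∅∪∅=∅
  n2('ca'): parent n1 fail=0; on 'a' 0 → fail=19;  out ∅∪∅=∅
  n8('bb'): parent n7 fail=0; on 'b' 0 → fail=7;  out {2}∪∅={2}
  n9('cc'): parent n1 fail=0; on 'c' 0 → fail=1;  out ∅∪{0}={0}
  n20('ab'): parent n19 fail=0; on 'b' 0 → fail=7;  out ∅∪∅=∅
  n3('cab'): parent n2 fail=19; on 'b' 19 → fail=20;  out ∅∪∅=∅
  n10('cca'): parent n9 fail=1; on 'a' 1 → fail=2;  out ∅∪∅=∅
  n12('bbb'): parent n8 fail=7; on 'b' 7 → fail=8;  out ∅∪{2}={2}
  n16('caa'): parent n2 fail=19; on 'a' 19→0 → fail=19;  out ∅∪∅=∅
  n21('abc'): parent n20 fail=7; on 'c' 7→0 → fail=1;  out {6}∪{0}={0,6}
  n4('caba'): parent n3 fail=20; on 'a' 20→7→0 → fail=19;  out ∅∪∅=∅
  n11('ccab'): parent n10 fail=2; on 'b' 2 → fail=3;  out {3}∪∅={3}
  n13('bbba'): parent n12 fail=8; on 'a' 8→7→0 → fail=19;  out ∅∪∅=∅
  n17('caaa'): parent n16 fail=19; on 'a' 19→0 → fail=19;  out ∅∪∅=∅
  n5('cabab'): parent n4 fail=19; on 'b' 19 → fail=20;  out ∅∪∅=∅
  n14('bbbab'): parent n13 fail=19; on 'b' 19 → fail=20;  out ∅∪∅=∅
  n18('caaab'): parent n17 fail=19; on 'b' 19 → fail=20;  out {5}∪∅={5}
  n6('cababa'): parent n5 fail=20; on 'a' 20→7→0 → fail=19;  out {1}∪∅={1}
  n15('bbbabc'): parent n14 fail=20; on 'c' 20 → fail=21;  out {4}∪{0,6}={0,4,6}

Run:
[0] read 'c'  n0⇒n1  → match P0@[0:0]
[1] read 'a'  n1⇒n2
[2] read 'b'  n2⇒n3
[3] read 'a'  n3⇒n4
[4] read 'b'  n4⇒n5
[5] read 'a'  n5⇒n6  → match P1@[0:5]
[6] read 'c'  n6⇒n1 (via fail)  → match P0@[6:6]
[7] read 'c'  n1⇒n9  → match P0@[7:7]
[8] read 'a'  n9⇒n10
[9] read 'b'  n10⇒n11  → match P3@[6:9]
[10] read 'c'  n11⇒n21 (via fail)  → match P0@[10:10],P6@[8:10]
[11] read 'a'  n21⇒n2 (via fail)
[12] read 'b'  n2⇒n3
[13] read 'a'  n3⇒n4
[14] read 'b'  n4⇒n5
[15] read 'a'  n5⇒n6  → match P1@[10:15]
[16] read 'c'  n6⇒n1 (via fail)  → match P0@[16:16]
[17] read 'c'  n1⇒n9  → match P0@[17:17]
[18] read 'b'  n9⇒n7 (via fail)
[19] read 'b'  n7⇒n8  → match P2@[18:19]
[20] read 'b'  n8⇒n12  → match P2@[19:20]
[21] read 'a'  n12⇒n13
[22] read 'b'  n13⇒n14
[23] read 'c'  n14⇒n15  → match P0@[23:23],P4@[18:23],P6@[21:23]
[24] read 'b'  n15⇒n7 (via fail)
[25] read 'b'  n7⇒n8  → match P2@[24:25]
[26] read 'b'  n8⇒n12  → match P2@[25:26]
[27] read 'a'  n12⇒n13
[28] read 'b'  n13⇒n14
[29] read 'c'  n14⇒n15  → match P0@[29:29],P4@[24:29],P6@[27:29]
[30] read 'b'  n15⇒n7 (via fail)
[31] read 'a'  n7⇒n19 (via fail)
[32] read 'a'  n19⇒n19 (via fail)
[33] read 'b'  n19⇒n20
[34] read 'c'  n20⇒n21  → match P0@[34:34],P6@[32:34]
[35] read 'b'  n21⇒n7 (via fail)
[36] read 'b'  n7⇒n8  → match P2@[35:36]
[37] read 'b'  n8⇒n12  → match P2@[36:37]

Matches: [[0,0],[5,1],[6,0],[7,0],[9,3],[10,0],[10,6],[15,1],[16,0],[17,0],[19,2],[20,2],[23,0],[23,4],[23,6],[25,2],[26,2],[29,0],[29,4],[29,6],[34,0],[34,6],[36,2],[37,2]]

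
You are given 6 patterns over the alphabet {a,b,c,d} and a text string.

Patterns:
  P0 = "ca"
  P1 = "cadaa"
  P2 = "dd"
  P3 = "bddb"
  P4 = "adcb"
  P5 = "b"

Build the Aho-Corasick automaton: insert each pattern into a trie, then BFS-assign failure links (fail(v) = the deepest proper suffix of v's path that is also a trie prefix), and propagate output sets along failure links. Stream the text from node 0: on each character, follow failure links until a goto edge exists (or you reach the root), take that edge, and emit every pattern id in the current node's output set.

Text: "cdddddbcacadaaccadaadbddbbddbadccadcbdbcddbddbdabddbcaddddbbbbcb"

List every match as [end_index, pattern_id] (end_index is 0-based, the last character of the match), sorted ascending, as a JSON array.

Build automaton:
Trie nodes:
  0='ε' goto a→12 b→8 c→1 d→6
  1='c' goto a→2
  2='ca' goto d→3  ←P0
  3='cad' goto a→4
  4='cada' goto a→5
  5='cadaa' goto ·  ←P1
  6='d' goto d→7
  7='dd' goto ·  ←P2
  8='b' goto d→9  ←P5
  9='bd' goto d→10
  10='bdd' goto b→11
  11='bddb' goto ·  ←P3
  12='a' goto d→13
  13='ad' goto c→14
  14='adc' goto b→15
  15='adcb' goto ·  ←P4

BFS fail/out derivation:
  fail(1) 'c': from fail(0)=0 chase 'c': 0 ⇒ 0;  out=∅∪out(0)=∅
  fail(6) 'd': from fail(0)=0 chase 'd': 0 ⇒ 0;  out=∅∪out(0)=∅
  fail(8) 'b': from fail(0)=0 chase 'b': 0 ⇒ 0;  out={5}∪out(0)={5}
  fail(12) 'a': from fail(0)=0 chase 'a': 0 ⇒ 0;  out=∅∪out(0)=∅
  fail(2) 'ca': from fail(1)=0 chase 'a': 0 ⇒ 12;  out={0}∪out(12)={0}
  fail(7) 'dd': from fail(6)=0 chase 'd': 0 ⇒ 6;  out={2}∪out(6)={2}
  fail(9) 'bd': from fail(8)=0 chase 'd': 0 ⇒ 6;  out=∅∪out(6)=∅
  fail(13) 'ad': from fail(12)=0 chase 'd': 0 ⇒ 6;  out=∅∪out(6)=∅
  fail(3) 'cad': from fail(2)=12 chase 'd': 12 ⇒ 13;  out=∅∪out(13)=∅
  fail(10) 'bdd': from fail(9)=6 chase 'd': 6 ⇒ 7;  out=∅∪out(7)={2}
  fail(14) 'adc': from fail(13)=6 chase 'c': 6→0 ⇒ 1;  out=∅∪out(1)=∅
  fail(4) 'cada': from fail(3)=13 chase 'a': 13→6→0 ⇒ 12;  out=∅∪out(12)=∅
  fail(11) 'bddb': from fail(10)=7 chase 'b': 7→6→0 ⇒ 8;  out={3}∪out(8)={3,5}
  fail(15) 'adcb': from fail(14)=1 chase 'b': 1→0 ⇒ 8;  out={4}∪out(8)={4,5}
  fail(5) 'cadaa': from fail(4)=12 chase 'a': 12→0 ⇒ 12;  out={1}∪out(12)={1}

Text stream:
i=0 'c': node 0→1
i=1 'd': node 1→6 ·f
i=2 'd': node 6→7  ** P2@[1:2]
i=3 'd': node 7→7 ·f  ** P2@[2:3]
i=4 'd': node 7→7 ·f  ** P2@[3:4]
i=5 'd': node 7→7 ·f  ** P2@[4:5]
i=6 'b': node 7→8 ·f  ** P5@[6:6]
i=7 'c': node 8→1 ·f
i=8 'a': node 1→2  ** P0@[7:8]
i=9 'c': node 2→1 ·f
i=10 'a': node 1→2  ** P0@[9:10]
i=11 'd': node 2→3
i=12 'a': node 3→4
i=13 'a': node 4→5  ** P1@[9:13]
i=14 'c': node 5→1 ·f
i=15 'c': node 1→1 ·f
i=16 'a': node 1→2  ** P0@[15:16]
i=17 'd': node 2→3
i=18 'a': node 3→4
i=19 'a': node 4→5  ** P1@[15:19]
i=20 'd': node 5→13 ·f
i=21 'b': node 13→8 ·f  ** P5@[21:21]
i=22 'd': node 8→9
i=23 'd': node 9→10  ** P2@[22:23]
i=24 'b': node 10→11  ** P3@[21:24],P5@[24:24]
i=25 'b': node 11→8 ·f  ** P5@[25:25]
i=26 'd': node 8→9
i=27 'd': node 9→10  ** P2@[26:27]
i=28 'b': node 10→11  ** P3@[25:28],P5@[28:28]
i=29 'a': node 11→12 ·f
i=30 'd': node 12→13
i=31 'c': node 13→14
i=32 'c': node 14→1 ·f
i=33 'a': node 1→2  ** P0@[32:33]
i=34 'd': node 2→3
i=35 'c': node 3→14 ·f
i=36 'b': node 14→15  ** P4@[33:36],P5@[36:36]
i=37 'd': node 15→9 ·f
i=38 'b': node 9→8 ·f  ** P5@[38:38]
i=39 'c': node 8→1 ·f
i=40 'd': node 1→6 ·f
i=41 'd': node 6→7  ** P2@[40:41]
i=42 'b': node 7→8 ·f  ** P5@[42:42]
i=43 'd': node 8→9
i=44 'd': node 9→10  ** P2@[43:44]
i=45 'b': node 10→11  ** P3@[42:45],P5@[45:45]
i=46 'd': node 11→9 ·f
i=47 'a': node 9→12 ·f
i=48 'b': node 12→8 ·f  ** P5@[48:48]
i=49 'd': node 8→9
i=50 'd': node 9→10  ** P2@[49:50]
i=51 'b': node 10→11  ** P3@[48:51],P5@[51:51]
i=52 'c': node 11→1 ·f
i=53 'a': node 1→2  ** P0@[52:53]
i=54 'd': node 2→3
i=55 'd': node 3→7 ·f  ** P2@[54:55]
i=56 'd': node 7→7 ·f  ** P2@[55:56]
i=57 'd': node 7→7 ·f  ** P2@[56:57]
i=58 'b': node 7→8 ·f  ** P5@[58:58]
i=59 'b': node 8→8 ·f  ** P5@[59:59]
i=60 'b': node 8→8 ·f  ** P5@[60:60]
i=61 'b': node 8→8 ·f  ** P5@[61:61]
i=62 'c': node 8→1 ·f
i=63 'b': node 1→8 ·f  ** P5@[63:63]

Result: [[2,2],[3,2],[4,2],[5,2],[6,5],[8,0],[10,0],[13,1],[16,0],[19,1],[21,5],[23,2],[24,3],[24,5],[25,5],[27,2],[28,3],[28,5],[33,0],[36,4],[36,5],[38,5],[41,2],[42,5],[44,2],[45,3],[45,5],[48,5],[50,2],[51,3],[51,5],[53,0],[55,2],[56,2],[57,2],[58,5],[59,5],[60,5],[61,5],[63,5]]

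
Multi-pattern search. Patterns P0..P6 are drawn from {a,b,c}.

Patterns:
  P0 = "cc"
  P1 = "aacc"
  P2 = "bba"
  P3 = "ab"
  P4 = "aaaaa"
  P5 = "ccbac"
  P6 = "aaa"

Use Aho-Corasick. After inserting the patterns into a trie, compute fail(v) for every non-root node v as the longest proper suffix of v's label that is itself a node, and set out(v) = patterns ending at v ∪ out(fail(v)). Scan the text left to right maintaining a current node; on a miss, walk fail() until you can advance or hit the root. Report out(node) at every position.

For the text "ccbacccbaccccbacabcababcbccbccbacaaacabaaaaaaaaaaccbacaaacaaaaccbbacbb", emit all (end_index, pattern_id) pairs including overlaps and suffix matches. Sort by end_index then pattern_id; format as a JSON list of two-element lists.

Construct AC machine:
Trie (insert patterns):
  0='ε' goto a→3 b→7 c→1
  1='c' goto c→2
  2='cc' goto b→14  [P0 ends]
  3='a' goto a→4 b→10
  4='aa' goto a→11 c→5
  5='aac' goto c→6
  6='aacc' goto ·  [P1 ends]
  7='b' goto b→8
  8='bb' goto a→9
  9='bba' goto ·  [P2 ends]
  10='ab' goto ·  [P3 ends]
  11='aaa' goto a→12  [P6 ends]
  12='aaaa' goto a→13
  13='aaaaa' goto ·  [P4 ends]
  14='ccb' goto a→15
  15='ccba' goto c→16
  16='ccbac' goto ·  [P5 ends]

Failure links (BFS by depth):
  fail(1) 'c': from fail(0)=0 chase 'c': 0 ⇒ 0;  out=∅∪out(0)=∅
  fail(3) 'a': from fail(0)=0 chase 'a': 0 ⇒ 0;  out=∅∪out(0)=∅
  fail(7) 'b': from fail(0)=0 chase 'b': 0 ⇒ 0;  out=∅∪out(0)=∅
  fail(2) 'cc': from fail(1)=0 chase 'c': 0 ⇒ 1;  out={0}∪out(1)={0}
  fail(4) 'aa': from fail(3)=0 chase 'a': 0 ⇒ 3;  out=∅∪out(3)=∅
  fail(8) 'bb': from fail(7)=0 chase 'b': 0 ⇒ 7;  out=∅∪out(7)=∅
  fail(10) 'ab': from fail(3)=0 chase 'b': 0 ⇒ 7;  out={3}∪out(7)={3}
  fail(5) 'aac': from fail(4)=3 chase 'c': 3→0 ⇒ 1;  out=∅∪out(1)=∅
  fail(9) 'bba': from fail(8)=7 chase 'a': 7→0 ⇒ 3;  out={2}∪out(3)={2}
  fail(11) 'aaa': from fail(4)=3 chase 'a': 3 ⇒ 4;  out={6}∪out(4)={6}
  fail(14) 'ccb': from fail(2)=1 chase 'b': 1→0 ⇒ 7;  out=∅∪out(7)=∅
  fail(6) 'aacc': from fail(5)=1 chase 'c': 1 ⇒ 2;  out={1}∪out(2)={0,1}
  fail(12) 'aaaa': from fail(11)=4 chase 'a': 4 ⇒ 11;  out=∅∪out(11)={6}
  fail(15) 'ccba': from fail(14)=7 chase 'a': 7→0 ⇒ 3;  out=∅∪out(3)=∅
  fail(13) 'aaaaa': from fail(12)=11 chase 'a': 11 ⇒ 12;  out={4}∪out(12)={4,6}
  fail(16) 'ccbac': from fail(15)=3 chase 'c': 3→0 ⇒ 1;  out={5}∪out(1)={5}

Scan:
[0] read 'c'  n0⇒n1
[1] read 'c'  n1⇒n2  emit P0@[0:1]
[2] read 'b'  n2⇒n14
[3] read 'a'  n14⇒n15
[4] read 'c'  n15⇒n16  emit P5@[0:4]
[5] read 'c'  n16⇒n2 ·f  emit P0@[4:5]
[6] read 'c'  n2⇒n2 ·f  emit P0@[5:6]
[7] read 'b'  n2⇒n14
[8] read 'a'  n14⇒n15
[9] read 'c'  n15⇒n16  emit P5@[5:9]
[10] read 'c'  n16⇒n2 ·f  emit P0@[9:10]
[11] read 'c'  n2⇒n2 ·f  emit P0@[10:11]
[12] read 'c'  n2⇒n2 ·f  emit P0@[11:12]
[13] read 'b'  n2⇒n14
[14] read 'a'  n14⇒n15
[15] read 'c'  n15⇒n16  emit P5@[11:15]
[16] read 'a'  n16⇒n3 ·f
[17] read 'b'  n3⇒n10  emit P3@[16:17]
[18] read 'c'  n10⇒n1 ·f
[19] read 'a'  n1⇒n3 ·f
[20] read 'b'  n3⇒n10  emit P3@[19:20]
[21] read 'a'  n10⇒n3 ·f
[22] read 'b'  n3⇒n10  emit P3@[21:22]
[23] read 'c'  n10⇒n1 ·f
[24] read 'b'  n1⇒n7 ·f
[25] read 'c'  n7⇒n1 ·f
[26] read 'c'  n1⇒n2  emit P0@[25:26]
[27] read 'b'  n2⇒n14
[28] read 'c'  n14⇒n1 ·f
[29] read 'c'  n1⇒n2  emit P0@[28:29]
[30] read 'b'  n2⇒n14
[31] read 'a'  n14⇒n15
[32] read 'c'  n15⇒n16  emit P5@[28:32]
[33] read 'a'  n16⇒n3 ·f
[34] read 'a'  n3⇒n4
[35] read 'a'  n4⇒n11  emit P6@[33:35]
[36] read 'c'  n11⇒n5 ·f
[37] read 'a'  n5⇒n3 ·f
[38] read 'b'  n3⇒n10  emit P3@[37:38]
[39] read 'a'  n10⇒n3 ·f
[40] read 'a'  n3⇒n4
[41] read 'a'  n4⇒n11  emit P6@[39:41]
[42] read 'a'  n11⇒n12  emit P6@[40:42]
[43] read 'a'  n12⇒n13  emit P4@[39:43],P6@[41:43]
[44] read 'a'  n13⇒n13 ·f  emit P4@[40:44],P6@[42:44]
[45] read 'a'  n13⇒n13 ·f  emit P4@[41:45],P6@[43:45]
[46] read 'a'  n13⇒n13 ·f  emit P4@[42:46],P6@[44:46]
[47] read 'a'  n13⇒n13 ·f  emit P4@[43:47],P6@[45:47]
[48] read 'a'  n13⇒n13 ·f  emit P4@[44:48],P6@[46:48]
[49] read 'c'  n13⇒n5 ·f
[50] read 'c'  n5⇒n6  emit P0@[49:50],P1@[47:50]
[51] read 'b'  n6⇒n14 ·f
[52] read 'a'  n14⇒n15
[53] read 'c'  n15⇒n16  emit P5@[49:53]
[54] read 'a'  n16⇒n3 ·f
[55] read 'a'  n3⇒n4
[56] read 'a'  n4⇒n11  emit P6@[54:56]
[57] read 'c'  n11⇒n5 ·f
[58] read 'a'  n5⇒n3 ·f
[59] read 'a'  n3⇒n4
[60] read 'a'  n4⇒n11  emit P6@[58:60]
[61] read 'a'  n11⇒n12  emit P6@[59:61]
[62] read 'c'  n12⇒n5 ·f
[63] read 'c'  n5⇒n6  emit P0@[62:63],P1@[60:63]
[64] read 'b'  n6⇒n14 ·f
[65] read 'b'  n14⇒n8 ·f
[66] read 'a'  n8⇒n9  emit P2@[64:66]
[67] read 'c'  n9⇒n1 ·f
[68] read 'b'  n1⇒n7 ·f
[69] read 'b'  n7⇒n8

Result: [[1,0],[4,5],[5,0],[6,0],[9,5],[10,0],[11,0],[12,0],[15,5],[17,3],[20,3],[22,3],[26,0],[29,0],[32,5],[35,6],[38,3],[41,6],[42,6],[43,4],[43,6],[44,4],[44,6],[45,4],[45,6],[46,4],[46,6],[47,4],[47,6],[48,4],[48,6],[50,0],[50,1],[53,5],[56,6],[60,6],[61,6],[63,0],[63,1],[66,2]]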